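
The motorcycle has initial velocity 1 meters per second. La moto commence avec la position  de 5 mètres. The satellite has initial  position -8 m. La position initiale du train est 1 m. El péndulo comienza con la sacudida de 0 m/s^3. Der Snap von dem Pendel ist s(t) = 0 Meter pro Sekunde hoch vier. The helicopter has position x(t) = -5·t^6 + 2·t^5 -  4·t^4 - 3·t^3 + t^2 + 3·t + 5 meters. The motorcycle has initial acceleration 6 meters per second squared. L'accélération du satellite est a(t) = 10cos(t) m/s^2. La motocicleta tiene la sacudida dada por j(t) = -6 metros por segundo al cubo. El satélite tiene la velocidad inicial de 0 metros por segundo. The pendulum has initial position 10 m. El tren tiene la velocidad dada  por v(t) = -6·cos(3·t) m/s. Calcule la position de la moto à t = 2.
Nous devons trouver la primitive de notre équation du jerk j(t) = -6 3 fois. L'intégrale du jerk est l'accélération. En utilisant a(0) = 6, nous obtenons a(t) = 6 - 6·t. La primitive de l'accélération est la vitesse. En utilisant v(0) = 1, nous obtenons v(t) = -3·t^2 + 6·t + 1. En intégrant la vitesse et en utilisant la condition initiale x(0) = 5, nous obtenons x(t) = -t^3 + 3·t^2 + t + 5. De l'équation de la position x(t) = -t^3 + 3·t^2 + t + 5, nous substituons t = 2 pour obtenir x = 11.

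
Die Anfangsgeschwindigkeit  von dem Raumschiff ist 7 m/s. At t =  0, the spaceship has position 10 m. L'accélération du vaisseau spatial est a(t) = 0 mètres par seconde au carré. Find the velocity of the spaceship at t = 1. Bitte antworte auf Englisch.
Starting from acceleration a(t) = 0, we take 1 antiderivative. Finding the integral of a(t) and using v(0) = 7: v(t) = 7. From the given velocity equation v(t) = 7, we substitute t = 1 to get v = 7.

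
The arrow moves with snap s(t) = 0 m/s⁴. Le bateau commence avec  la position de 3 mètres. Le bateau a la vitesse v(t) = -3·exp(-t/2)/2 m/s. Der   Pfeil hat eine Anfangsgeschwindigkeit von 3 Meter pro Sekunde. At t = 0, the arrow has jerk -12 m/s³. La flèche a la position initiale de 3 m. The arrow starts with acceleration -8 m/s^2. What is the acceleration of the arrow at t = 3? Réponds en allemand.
Ausgehend von dem Snap s(t) = 0, nehmen wir 2 Integrale. Durch Integration von dem Snap und Verwendung der Anfangsbedingung j(0) = -12, erhalten wir j(t) = -12. Das Integral von dem Ruck ist die Beschleunigung. Mit a(0) = -8 erhalten wir a(t) = -12·t - 8. Mit a(t) = -12·t - 8 und Einsetzen von t = 3, finden wir a = -44.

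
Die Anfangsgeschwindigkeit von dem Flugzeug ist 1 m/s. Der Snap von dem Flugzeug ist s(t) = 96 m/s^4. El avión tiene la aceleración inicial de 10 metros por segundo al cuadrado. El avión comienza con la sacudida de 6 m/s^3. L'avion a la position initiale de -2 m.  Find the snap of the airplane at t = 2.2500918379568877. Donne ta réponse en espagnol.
Usando s(t) = 96 y sustituyendo t = 2.2500918379568877, encontramos s = 96.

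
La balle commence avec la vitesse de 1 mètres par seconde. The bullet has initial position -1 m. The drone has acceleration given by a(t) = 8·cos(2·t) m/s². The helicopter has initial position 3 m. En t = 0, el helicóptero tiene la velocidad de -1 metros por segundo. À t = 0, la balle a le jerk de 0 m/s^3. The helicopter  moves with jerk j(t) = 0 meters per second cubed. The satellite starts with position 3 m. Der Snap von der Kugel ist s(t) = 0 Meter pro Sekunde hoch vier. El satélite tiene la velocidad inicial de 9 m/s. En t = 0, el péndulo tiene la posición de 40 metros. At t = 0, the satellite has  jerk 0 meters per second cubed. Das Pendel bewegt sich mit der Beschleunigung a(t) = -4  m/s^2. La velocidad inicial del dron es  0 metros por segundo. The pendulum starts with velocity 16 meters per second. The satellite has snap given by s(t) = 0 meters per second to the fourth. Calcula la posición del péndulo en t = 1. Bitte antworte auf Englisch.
To solve this, we need to take 2 antiderivatives of our acceleration equation a(t) = -4. The integral of acceleration, with v(0) = 16, gives velocity: v(t) = 16 - 4·t. The integral of velocity is position. Using x(0) = 40, we get x(t) = -2·t^2 + 16·t + 40. Using x(t) = -2·t^2 + 16·t + 40 and substituting t = 1, we find x = 54.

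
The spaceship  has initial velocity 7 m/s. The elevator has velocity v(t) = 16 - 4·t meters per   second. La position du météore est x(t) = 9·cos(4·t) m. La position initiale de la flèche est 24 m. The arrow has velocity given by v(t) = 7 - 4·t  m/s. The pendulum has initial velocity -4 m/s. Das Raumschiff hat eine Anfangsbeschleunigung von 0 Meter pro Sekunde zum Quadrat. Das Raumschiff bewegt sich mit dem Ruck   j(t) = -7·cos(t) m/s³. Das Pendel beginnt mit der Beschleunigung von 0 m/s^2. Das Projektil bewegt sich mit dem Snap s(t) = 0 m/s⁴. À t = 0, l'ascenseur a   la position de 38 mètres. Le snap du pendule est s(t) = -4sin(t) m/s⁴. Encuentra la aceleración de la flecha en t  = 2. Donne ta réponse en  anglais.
To solve this, we need to take 1 derivative of our velocity equation v(t) = 7 - 4·t. Differentiating velocity, we get acceleration: a(t) = -4. From the given acceleration equation a(t) = -4, we substitute t = 2 to get a = -4.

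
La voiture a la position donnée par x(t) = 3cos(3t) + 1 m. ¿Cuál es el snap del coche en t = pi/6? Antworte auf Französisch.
Nous devons dériver notre équation de la position x(t) = 3·cos(3·t) + 1 4 fois. La dérivée de la position donne la vitesse: v(t) = -9·sin(3·t). En prenant d/dt de v(t), nous trouvons a(t) = -27·cos(3·t). En dérivant l'accélération, nous obtenons le jerk: j(t) = 81·sin(3·t). En prenant d/dt de j(t), nous trouvons s(t) = 243·cos(3·t). De l'équation du snap s(t) = 243·cos(3·t), nous substituons t = pi/6 pour obtenir s = 0.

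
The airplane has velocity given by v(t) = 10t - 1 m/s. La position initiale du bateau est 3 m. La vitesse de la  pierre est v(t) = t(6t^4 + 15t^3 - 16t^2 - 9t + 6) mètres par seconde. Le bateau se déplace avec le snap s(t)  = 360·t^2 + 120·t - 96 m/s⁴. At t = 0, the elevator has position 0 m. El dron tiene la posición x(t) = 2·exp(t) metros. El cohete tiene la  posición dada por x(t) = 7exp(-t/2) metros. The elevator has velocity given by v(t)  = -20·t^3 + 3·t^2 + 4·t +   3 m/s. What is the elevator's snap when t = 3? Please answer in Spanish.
Debemos derivar nuestra ecuación de la velocidad v(t) = -20·t^3 + 3·t^2 + 4·t + 3 3 veces. Tomando d/dt de v(t), encontramos a(t) = -60·t^2 + 6·t + 4. Tomando d/dt de a(t), encontramos j(t) = 6 - 120·t. Derivando la sacudida, obtenemos el snap: s(t) = -120. Tenemos el snap s(t) = -120. Sustituyendo t = 3: s(3) = -120.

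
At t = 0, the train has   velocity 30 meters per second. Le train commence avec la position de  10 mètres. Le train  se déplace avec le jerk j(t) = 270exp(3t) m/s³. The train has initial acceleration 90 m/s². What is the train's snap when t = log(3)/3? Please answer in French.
Nous devons dériver notre équation du jerk j(t) = 270·exp(3·t) 1 fois. La dérivée du jerk donne le snap: s(t) = 810·exp(3·t). En utilisant s(t) = 810·exp(3·t) et en substituant t = log(3)/3, nous trouvons s = 2430.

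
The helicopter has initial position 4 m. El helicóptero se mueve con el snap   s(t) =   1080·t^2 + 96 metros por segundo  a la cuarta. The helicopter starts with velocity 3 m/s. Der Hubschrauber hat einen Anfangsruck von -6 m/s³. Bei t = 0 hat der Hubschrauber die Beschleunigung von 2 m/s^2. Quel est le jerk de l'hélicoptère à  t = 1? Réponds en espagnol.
Para resolver esto, necesitamos tomar 1 antiderivada de nuestra ecuación del snap s(t) = 1080·t^2 + 96. Integrando el snap y usando la condición inicial j(0) = -6, obtenemos j(t) = 360·t^3 + 96·t - 6. Usando j(t) = 360·t^3 + 96·t - 6 y sustituyendo t = 1, encontramos j = 450.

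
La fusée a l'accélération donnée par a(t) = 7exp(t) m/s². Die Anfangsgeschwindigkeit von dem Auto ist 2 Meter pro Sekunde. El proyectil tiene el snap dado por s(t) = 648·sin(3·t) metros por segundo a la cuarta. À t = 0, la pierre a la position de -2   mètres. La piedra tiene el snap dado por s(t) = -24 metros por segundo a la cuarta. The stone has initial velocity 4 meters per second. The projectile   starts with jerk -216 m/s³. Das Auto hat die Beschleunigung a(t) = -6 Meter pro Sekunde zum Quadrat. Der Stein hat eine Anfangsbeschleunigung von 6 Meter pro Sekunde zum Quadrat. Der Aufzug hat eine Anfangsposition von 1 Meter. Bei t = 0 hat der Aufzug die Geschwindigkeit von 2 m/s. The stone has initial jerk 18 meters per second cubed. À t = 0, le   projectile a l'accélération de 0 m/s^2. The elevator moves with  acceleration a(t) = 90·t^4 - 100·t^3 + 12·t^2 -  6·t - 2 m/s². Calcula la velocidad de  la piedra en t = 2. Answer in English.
Starting from snap s(t) = -24, we take 3 antiderivatives. The antiderivative of snap is jerk. Using j(0) = 18, we get j(t) = 18 - 24·t. Taking ∫j(t)dt and applying a(0) = 6, we find a(t) = -12·t^2 + 18·t + 6. The antiderivative of acceleration, with v(0) = 4, gives velocity: v(t) = -4·t^3 + 9·t^2 + 6·t + 4. From the given velocity equation v(t) = -4·t^3 + 9·t^2 + 6·t + 4, we substitute t = 2 to get v = 20.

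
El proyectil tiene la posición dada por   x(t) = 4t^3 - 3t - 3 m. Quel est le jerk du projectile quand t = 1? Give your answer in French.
Pour résoudre ceci, nous devons prendre 3 dérivées de notre équation de la position x(t) = 4·t^3 - 3·t - 3. En prenant d/dt de x(t), nous trouvons v(t) = 12·t^2 - 3. En prenant d/dt de v(t), nous trouvons a(t) = 24·t. En dérivant l'accélération, nous obtenons le jerk: j(t) = 24. De l'équation du jerk j(t) = 24, nous substituons t = 1 pour obtenir j = 24.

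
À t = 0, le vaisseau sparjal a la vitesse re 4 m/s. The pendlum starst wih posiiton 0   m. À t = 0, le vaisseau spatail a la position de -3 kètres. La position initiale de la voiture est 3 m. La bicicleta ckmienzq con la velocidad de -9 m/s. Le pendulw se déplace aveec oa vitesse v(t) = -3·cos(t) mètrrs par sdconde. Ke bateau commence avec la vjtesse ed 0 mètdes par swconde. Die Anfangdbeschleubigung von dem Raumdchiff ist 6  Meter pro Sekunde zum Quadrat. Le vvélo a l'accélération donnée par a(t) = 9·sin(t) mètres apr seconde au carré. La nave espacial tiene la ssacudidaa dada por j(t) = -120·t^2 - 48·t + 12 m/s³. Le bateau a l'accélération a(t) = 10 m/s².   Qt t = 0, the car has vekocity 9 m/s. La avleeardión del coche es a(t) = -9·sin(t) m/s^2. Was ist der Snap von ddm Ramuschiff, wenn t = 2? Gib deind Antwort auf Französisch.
En partant du jerk j(t) = -120·t^2 - 48·t + 12, nous prenons 1 dérivée. La dérivée du jerk donne le snap: s(t) = -240·t - 48. En utilisant s(t) = -240·t - 48 et en substituant t = 2, nous trouvons s = -528.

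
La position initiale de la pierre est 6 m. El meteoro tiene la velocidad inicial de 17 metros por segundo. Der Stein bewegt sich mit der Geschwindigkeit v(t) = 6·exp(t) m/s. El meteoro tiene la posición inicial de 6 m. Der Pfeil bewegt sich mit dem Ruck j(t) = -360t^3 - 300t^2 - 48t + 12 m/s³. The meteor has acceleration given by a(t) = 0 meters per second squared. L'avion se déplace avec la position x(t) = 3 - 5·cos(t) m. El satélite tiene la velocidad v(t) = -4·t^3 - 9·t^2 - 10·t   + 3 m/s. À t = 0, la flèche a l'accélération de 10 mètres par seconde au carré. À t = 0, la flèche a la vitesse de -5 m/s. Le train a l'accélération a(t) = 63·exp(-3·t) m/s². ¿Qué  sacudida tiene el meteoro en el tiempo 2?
Partiendo de la aceleración a(t) = 0, tomamos 1 derivada. Tomando d/dt de a(t), encontramos j(t) = 0. Tenemos la sacudida j(t) = 0. Sustituyendo t = 2: j(2) = 0.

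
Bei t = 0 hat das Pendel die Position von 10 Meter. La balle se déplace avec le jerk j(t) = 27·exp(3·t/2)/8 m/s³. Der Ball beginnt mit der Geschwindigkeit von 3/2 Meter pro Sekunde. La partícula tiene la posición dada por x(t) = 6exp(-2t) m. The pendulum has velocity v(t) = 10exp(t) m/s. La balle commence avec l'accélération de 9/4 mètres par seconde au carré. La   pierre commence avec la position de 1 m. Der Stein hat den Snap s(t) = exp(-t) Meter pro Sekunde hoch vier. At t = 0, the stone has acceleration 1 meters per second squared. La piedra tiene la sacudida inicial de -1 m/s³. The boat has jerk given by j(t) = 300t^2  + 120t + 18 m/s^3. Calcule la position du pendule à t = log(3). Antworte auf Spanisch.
Partiendo de la velocidad v(t) = 10·exp(t), tomamos 1 antiderivada. Tomando ∫v(t)dt y aplicando x(0) = 10, encontramos x(t) = 10·exp(t). Usando x(t) = 10·exp(t) y sustituyendo t = log(3), encontramos x = 30.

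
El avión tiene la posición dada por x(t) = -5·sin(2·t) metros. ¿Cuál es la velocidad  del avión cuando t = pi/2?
Debemos derivar nuestra ecuación de la posición x(t) = -5·sin(2·t) 1 vez. Tomando d/dt de x(t), encontramos v(t) = -10·cos(2·t). Usando v(t) = -10·cos(2·t) y sustituyendo t = pi/2, encontramos v = 10.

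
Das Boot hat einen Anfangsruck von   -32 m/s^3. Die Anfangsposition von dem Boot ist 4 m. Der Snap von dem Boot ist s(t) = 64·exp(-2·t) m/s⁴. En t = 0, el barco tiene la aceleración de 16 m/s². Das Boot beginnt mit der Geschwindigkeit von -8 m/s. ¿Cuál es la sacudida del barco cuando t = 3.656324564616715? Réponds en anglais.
We must find the antiderivative of our snap equation s(t) = 64·exp(-2·t) 1 time. The antiderivative of snap, with j(0) = -32, gives jerk: j(t) = -32·exp(-2·t). We have jerk j(t) = -32·exp(-2·t). Substituting t = 3.656324564616715: j(3.656324564616715) = -0.0213455236491886.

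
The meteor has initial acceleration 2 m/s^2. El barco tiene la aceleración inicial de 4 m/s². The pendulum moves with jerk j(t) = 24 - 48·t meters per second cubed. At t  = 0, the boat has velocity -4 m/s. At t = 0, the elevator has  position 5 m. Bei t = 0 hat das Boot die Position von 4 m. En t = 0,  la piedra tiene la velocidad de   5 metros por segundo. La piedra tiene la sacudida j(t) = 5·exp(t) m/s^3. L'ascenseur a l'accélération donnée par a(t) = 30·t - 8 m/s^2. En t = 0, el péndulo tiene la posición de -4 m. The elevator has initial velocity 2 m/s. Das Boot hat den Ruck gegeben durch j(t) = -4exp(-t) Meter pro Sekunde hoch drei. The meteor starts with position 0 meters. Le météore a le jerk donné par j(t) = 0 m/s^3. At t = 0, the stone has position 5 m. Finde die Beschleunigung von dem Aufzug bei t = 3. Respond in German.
Wir haben die Beschleunigung a(t) = 30·t - 8. Durch Einsetzen von t = 3: a(3) = 82.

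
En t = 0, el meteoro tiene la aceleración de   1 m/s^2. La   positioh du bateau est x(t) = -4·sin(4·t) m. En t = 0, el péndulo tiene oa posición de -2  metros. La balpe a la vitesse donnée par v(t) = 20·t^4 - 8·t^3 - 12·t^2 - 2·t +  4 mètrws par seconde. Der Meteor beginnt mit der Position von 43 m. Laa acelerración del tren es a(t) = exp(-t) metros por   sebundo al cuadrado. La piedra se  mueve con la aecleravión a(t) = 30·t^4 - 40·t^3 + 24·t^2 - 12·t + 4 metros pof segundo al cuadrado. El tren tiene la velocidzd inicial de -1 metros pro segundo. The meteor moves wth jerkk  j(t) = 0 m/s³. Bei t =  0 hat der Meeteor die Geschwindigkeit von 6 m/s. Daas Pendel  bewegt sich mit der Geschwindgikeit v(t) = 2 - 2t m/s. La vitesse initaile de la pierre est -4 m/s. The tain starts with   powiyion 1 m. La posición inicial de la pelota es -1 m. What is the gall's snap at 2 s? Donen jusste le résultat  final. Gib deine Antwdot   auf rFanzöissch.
s(2) = 912.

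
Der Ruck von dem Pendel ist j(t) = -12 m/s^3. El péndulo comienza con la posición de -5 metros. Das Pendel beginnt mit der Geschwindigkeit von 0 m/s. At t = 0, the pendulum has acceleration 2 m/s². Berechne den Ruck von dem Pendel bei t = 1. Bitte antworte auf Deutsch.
Mit j(t) = -12 und Einsetzen von t = 1, finden wir j = -12.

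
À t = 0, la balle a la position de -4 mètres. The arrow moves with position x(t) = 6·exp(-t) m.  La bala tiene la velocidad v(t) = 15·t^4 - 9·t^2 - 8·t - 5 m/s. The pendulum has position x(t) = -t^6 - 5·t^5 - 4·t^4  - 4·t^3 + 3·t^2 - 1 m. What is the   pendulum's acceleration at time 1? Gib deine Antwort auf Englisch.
To solve this, we need to take 2 derivatives of our position equation x(t) = -t^6 - 5·t^5 - 4·t^4 - 4·t^3 + 3·t^2 - 1. The derivative of position gives velocity: v(t) = -6·t^5 - 25·t^4 - 16·t^3 - 12·t^2 + 6·t. Taking d/dt of v(t), we find a(t) = -30·t^4 - 100·t^3 - 48·t^2 - 24·t + 6. We have acceleration a(t) = -30·t^4 - 100·t^3 - 48·t^2 - 24·t + 6. Substituting t = 1: a(1) = -196.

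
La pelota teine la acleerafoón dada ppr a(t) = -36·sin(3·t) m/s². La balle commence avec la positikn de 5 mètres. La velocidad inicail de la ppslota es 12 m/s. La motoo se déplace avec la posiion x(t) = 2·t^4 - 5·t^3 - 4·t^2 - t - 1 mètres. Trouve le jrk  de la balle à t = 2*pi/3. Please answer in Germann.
Ausgehend von der Beschleunigung a(t) = -36·sin(3·t), nehmen wir 1 Ableitung. Durch Ableiten von der Beschleunigung erhalten wir den Ruck: j(t) = -108·cos(3·t). Mit j(t) = -108·cos(3·t) und Einsetzen von t = 2*pi/3, finden wir j = -108.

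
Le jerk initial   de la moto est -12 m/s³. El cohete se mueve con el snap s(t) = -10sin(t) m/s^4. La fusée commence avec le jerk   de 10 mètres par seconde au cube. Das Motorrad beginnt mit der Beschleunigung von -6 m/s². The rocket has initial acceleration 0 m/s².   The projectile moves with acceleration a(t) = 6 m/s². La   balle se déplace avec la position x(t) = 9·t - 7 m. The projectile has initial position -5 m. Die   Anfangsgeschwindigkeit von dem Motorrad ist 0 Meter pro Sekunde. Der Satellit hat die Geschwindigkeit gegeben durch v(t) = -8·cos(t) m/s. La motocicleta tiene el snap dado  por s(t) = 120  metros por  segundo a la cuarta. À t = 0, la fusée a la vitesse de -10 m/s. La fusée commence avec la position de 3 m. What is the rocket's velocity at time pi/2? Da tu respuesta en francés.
Nous devons intégrer notre équation du snap s(t) = -10·sin(t) 3 fois. La primitive du snap est le jerk. En utilisant j(0) = 10, nous obtenons j(t) = 10·cos(t). En intégrant le jerk et en utilisant la condition initiale a(0) = 0, nous obtenons a(t) = 10·sin(t). L'intégrale de l'accélération est la vitesse. En utilisant v(0) = -10, nous obtenons v(t) = -10·cos(t). Nous avons la vitesse v(t) = -10·cos(t). En substituant t = pi/2: v(pi/2) = 0.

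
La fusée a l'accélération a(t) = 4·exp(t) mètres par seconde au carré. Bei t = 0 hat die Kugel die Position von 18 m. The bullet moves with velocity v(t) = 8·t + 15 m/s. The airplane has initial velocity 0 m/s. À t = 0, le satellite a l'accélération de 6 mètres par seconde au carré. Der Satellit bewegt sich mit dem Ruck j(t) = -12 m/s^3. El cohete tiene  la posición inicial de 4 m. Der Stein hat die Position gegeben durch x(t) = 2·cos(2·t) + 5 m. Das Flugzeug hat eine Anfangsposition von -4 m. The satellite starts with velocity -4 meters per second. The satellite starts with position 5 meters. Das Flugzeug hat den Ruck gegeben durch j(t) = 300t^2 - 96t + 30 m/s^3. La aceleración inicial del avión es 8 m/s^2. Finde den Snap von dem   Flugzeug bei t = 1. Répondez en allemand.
Wir müssen unsere Gleichung für den Ruck j(t) = 300·t^2 - 96·t + 30 1-mal ableiten. Durch Ableiten von dem Ruck erhalten wir den Snap: s(t) = 600·t - 96. Mit s(t) = 600·t - 96 und Einsetzen von t = 1, finden wir s = 504.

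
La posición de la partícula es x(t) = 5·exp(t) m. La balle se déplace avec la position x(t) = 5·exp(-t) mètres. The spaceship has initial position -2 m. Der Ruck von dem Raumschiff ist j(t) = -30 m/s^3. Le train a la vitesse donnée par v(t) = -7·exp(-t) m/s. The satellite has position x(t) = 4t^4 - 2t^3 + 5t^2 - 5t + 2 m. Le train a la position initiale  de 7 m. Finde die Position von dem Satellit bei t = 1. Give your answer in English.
From the given position equation x(t) = 4·t^4 - 2·t^3 + 5·t^2 - 5·t + 2, we substitute t = 1 to get x = 4.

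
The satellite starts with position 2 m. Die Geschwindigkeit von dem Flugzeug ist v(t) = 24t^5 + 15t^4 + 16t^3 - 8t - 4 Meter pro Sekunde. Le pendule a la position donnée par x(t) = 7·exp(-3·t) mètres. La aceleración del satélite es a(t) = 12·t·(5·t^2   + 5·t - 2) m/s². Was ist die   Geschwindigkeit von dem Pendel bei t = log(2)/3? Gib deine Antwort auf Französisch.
En partant de la position x(t) = 7·exp(-3·t), nous prenons 1 dérivée. La dérivée de la position donne la vitesse: v(t) = -21·exp(-3·t). En utilisant v(t) = -21·exp(-3·t) et en substituant t = log(2)/3, nous trouvons v = -21/2.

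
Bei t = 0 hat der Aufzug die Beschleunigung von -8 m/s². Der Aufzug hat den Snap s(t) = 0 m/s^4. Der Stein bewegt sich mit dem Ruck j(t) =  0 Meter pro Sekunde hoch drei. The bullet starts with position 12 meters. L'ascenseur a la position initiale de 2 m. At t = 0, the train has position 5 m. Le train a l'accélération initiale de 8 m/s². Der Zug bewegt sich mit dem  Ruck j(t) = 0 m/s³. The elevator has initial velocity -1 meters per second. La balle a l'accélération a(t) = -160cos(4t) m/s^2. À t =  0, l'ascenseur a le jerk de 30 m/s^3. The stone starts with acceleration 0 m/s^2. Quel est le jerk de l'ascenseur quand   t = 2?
En partant du snap s(t) = 0, nous prenons 1 primitive. En intégrant le snap et en utilisant la condition initiale j(0) = 30, nous obtenons j(t) = 30. De l'équation du jerk j(t) = 30, nous substituons t = 2 pour obtenir j = 30.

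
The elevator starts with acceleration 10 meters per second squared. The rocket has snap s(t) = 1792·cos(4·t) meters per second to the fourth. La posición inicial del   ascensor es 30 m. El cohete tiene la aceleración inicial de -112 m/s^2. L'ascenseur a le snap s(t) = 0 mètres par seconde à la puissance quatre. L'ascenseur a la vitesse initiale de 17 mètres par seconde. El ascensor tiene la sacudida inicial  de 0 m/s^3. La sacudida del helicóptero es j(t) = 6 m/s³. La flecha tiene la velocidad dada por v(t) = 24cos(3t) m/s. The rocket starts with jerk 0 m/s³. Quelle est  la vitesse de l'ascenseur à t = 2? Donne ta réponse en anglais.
To find the answer, we compute 3 integrals of s(t) = 0. Taking ∫s(t)dt and applying j(0) = 0, we find j(t) = 0. Finding the antiderivative of j(t) and using a(0) = 10: a(t) = 10. Finding the integral of a(t) and using v(0) = 17: v(t) = 10·t + 17. Using v(t) = 10·t + 17 and substituting t = 2, we find v = 37.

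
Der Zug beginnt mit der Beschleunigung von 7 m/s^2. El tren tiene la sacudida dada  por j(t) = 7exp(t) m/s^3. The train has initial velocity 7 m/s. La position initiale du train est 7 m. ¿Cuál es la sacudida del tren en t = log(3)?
Usando j(t) = 7·exp(t) y sustituyendo t = log(3), encontramos j = 21.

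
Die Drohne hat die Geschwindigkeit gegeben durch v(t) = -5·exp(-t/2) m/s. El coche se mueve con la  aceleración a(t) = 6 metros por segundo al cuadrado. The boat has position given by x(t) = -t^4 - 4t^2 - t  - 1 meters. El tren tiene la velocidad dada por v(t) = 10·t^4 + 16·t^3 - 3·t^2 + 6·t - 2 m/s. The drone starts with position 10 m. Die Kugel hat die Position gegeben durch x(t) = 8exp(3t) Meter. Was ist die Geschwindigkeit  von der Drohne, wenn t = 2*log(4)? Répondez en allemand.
Mit v(t) = -5·exp(-t/2) und Einsetzen von t = 2*log(4), finden wir v = -5/4.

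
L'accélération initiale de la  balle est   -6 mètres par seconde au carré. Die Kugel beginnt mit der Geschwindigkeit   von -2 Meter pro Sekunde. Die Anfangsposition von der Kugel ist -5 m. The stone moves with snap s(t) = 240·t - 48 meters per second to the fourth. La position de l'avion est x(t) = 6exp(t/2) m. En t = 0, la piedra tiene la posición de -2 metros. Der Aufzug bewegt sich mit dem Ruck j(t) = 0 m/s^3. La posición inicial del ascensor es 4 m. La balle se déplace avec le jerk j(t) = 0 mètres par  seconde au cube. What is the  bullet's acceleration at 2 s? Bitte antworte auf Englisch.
We must find the integral of our jerk equation j(t) = 0 1 time. Finding the integral of j(t) and using a(0) = -6: a(t) = -6. From the given acceleration equation a(t) = -6, we substitute t = 2 to get a = -6.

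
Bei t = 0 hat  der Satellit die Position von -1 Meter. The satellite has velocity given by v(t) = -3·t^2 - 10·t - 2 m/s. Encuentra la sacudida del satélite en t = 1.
Partiendo de la velocidad v(t) = -3·t^2 - 10·t - 2, tomamos 2 derivadas. Tomando d/dt de v(t), encontramos a(t) = -6·t - 10. La derivada de la aceleración da la sacudida: j(t) = -6. Tenemos la sacudida j(t) = -6. Sustituyendo t = 1: j(1) = -6.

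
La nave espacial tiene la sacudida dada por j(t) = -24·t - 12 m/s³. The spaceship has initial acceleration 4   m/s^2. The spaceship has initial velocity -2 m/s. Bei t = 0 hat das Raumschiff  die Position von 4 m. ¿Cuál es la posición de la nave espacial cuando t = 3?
Partiendo de la sacudida j(t) = -24·t - 12, tomamos 3 antiderivadas. La antiderivada de la sacudida, con a(0) = 4, da la aceleración: a(t) = -12·t^2 - 12·t + 4. Integrando la aceleración y usando la condición inicial v(0) = -2, obtenemos v(t) = -4·t^3 - 6·t^2 + 4·t - 2. Tomando ∫v(t)dt y aplicando x(0) = 4, encontramos x(t) = -t^4 - 2·t^3 + 2·t^2 - 2·t + 4. Tenemos la posición x(t) = -t^4 - 2·t^3 + 2·t^2 - 2·t + 4. Sustituyendo t = 3: x(3) = -119.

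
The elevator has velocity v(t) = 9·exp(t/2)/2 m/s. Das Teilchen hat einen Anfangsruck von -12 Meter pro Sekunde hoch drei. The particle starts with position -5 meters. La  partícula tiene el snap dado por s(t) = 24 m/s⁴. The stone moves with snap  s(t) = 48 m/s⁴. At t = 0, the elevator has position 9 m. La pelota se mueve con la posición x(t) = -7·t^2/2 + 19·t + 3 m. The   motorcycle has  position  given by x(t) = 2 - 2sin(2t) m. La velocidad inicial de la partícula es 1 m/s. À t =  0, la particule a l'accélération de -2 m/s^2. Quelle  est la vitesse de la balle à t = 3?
Nous devons dériver notre équation de la position x(t) = -7·t^2/2 + 19·t + 3 1 fois. En dérivant la position, nous obtenons la vitesse: v(t) = 19 - 7·t. Nous avons la vitesse v(t) = 19 - 7·t. En substituant t = 3: v(3) = -2.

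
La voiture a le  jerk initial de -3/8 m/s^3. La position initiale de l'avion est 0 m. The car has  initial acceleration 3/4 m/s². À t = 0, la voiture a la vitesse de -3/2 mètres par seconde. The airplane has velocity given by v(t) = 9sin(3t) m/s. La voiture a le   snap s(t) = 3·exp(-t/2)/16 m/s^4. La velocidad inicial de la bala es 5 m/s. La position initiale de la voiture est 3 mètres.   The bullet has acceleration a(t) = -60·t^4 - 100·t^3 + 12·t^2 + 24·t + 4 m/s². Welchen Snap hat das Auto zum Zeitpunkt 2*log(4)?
Aus der Gleichung für den Snap s(t) = 3·exp(-t/2)/16, setzen wir t = 2*log(4) ein und erhalten s = 3/64.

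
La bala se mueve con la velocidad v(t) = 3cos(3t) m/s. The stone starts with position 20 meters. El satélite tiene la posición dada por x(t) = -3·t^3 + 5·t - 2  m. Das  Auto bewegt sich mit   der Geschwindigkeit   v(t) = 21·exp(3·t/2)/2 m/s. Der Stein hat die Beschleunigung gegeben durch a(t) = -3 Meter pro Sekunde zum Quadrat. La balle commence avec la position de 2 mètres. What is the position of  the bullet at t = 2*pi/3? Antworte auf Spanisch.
Partiendo de la velocidad v(t) = 3·cos(3·t), tomamos 1 antiderivada. La antiderivada de la velocidad, con x(0) = 2, da la posición: x(t) = sin(3·t) + 2. Tenemos la posición x(t) = sin(3·t) + 2. Sustituyendo t = 2*pi/3: x(2*pi/3) = 2.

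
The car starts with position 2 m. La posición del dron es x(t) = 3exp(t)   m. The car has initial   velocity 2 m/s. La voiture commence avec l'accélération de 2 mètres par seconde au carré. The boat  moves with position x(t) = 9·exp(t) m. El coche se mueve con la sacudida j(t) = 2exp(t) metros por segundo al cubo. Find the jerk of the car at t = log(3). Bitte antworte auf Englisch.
We have jerk j(t) = 2·exp(t). Substituting t = log(3): j(log(3)) = 6.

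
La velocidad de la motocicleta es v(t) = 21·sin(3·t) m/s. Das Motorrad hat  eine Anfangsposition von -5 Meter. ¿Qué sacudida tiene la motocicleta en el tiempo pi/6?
Partiendo de la velocidad v(t) = 21·sin(3·t), tomamos 2 derivadas. Derivando la velocidad, obtenemos la aceleración: a(t) = 63·cos(3·t). La derivada de la aceleración da la sacudida: j(t) = -189·sin(3·t). Tenemos la sacudida j(t) = -189·sin(3·t). Sustituyendo t = pi/6: j(pi/6) = -189.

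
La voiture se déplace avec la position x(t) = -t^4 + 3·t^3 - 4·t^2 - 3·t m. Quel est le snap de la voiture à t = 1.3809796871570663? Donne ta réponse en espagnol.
Debemos derivar nuestra ecuación de la posición x(t) = -t^4 + 3·t^3 - 4·t^2 - 3·t 4 veces. Derivando la posición, obtenemos la velocidad: v(t) = -4·t^3 + 9·t^2 - 8·t - 3. Derivando la velocidad, obtenemos la aceleración: a(t) = -12·t^2 + 18·t - 8. Derivando la aceleración, obtenemos la sacudida: j(t) = 18 - 24·t. La derivada de la sacudida da el snap: s(t) = -24. Usando s(t) = -24 y sustituyendo t = 1.3809796871570663, encontramos s = -24.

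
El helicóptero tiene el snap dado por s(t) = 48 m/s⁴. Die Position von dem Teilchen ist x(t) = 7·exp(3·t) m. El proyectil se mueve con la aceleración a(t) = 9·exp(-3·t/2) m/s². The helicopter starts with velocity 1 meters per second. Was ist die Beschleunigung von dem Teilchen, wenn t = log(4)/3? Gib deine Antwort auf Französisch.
En partant de la position x(t) = 7·exp(3·t), nous prenons 2 dérivées. La dérivée de la position donne la vitesse: v(t) = 21·exp(3·t). La dérivée de la vitesse donne l'accélération: a(t) = 63·exp(3·t). De l'équation de l'accélération a(t) = 63·exp(3·t), nous substituons t = log(4)/3 pour obtenir a = 252.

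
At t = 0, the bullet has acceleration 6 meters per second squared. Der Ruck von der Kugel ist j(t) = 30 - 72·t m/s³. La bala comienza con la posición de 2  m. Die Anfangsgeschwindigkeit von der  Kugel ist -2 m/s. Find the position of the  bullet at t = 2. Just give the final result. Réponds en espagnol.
x(2) = 2.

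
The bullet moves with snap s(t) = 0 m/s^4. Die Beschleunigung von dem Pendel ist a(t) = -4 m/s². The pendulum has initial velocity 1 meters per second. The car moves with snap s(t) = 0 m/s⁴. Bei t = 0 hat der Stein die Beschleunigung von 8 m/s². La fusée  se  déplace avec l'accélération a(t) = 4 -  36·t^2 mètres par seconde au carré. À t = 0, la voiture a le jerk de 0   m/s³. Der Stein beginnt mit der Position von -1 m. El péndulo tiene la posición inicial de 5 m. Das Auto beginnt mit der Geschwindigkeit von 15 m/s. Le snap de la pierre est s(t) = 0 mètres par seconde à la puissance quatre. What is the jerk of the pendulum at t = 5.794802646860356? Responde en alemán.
Um dies zu lösen, müssen wir 1 Ableitung unserer Gleichung für die Beschleunigung a(t) = -4 nehmen. Mit d/dt von a(t) finden wir j(t) = 0. Mit j(t) = 0 und Einsetzen von t = 5.794802646860356, finden wir j = 0.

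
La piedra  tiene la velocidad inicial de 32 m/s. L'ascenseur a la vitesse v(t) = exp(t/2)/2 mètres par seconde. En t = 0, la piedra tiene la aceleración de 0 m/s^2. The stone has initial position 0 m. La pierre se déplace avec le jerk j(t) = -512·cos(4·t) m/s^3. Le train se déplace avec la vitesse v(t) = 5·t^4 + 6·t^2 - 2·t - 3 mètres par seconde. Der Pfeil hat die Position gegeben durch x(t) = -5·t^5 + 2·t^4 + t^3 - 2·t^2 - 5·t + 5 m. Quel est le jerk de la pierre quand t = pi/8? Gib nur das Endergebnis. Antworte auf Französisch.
La réponse est 0.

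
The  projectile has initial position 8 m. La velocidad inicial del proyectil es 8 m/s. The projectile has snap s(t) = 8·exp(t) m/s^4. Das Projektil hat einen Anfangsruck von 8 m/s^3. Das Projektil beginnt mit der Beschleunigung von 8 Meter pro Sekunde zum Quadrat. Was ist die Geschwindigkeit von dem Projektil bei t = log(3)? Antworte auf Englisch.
Starting from snap s(t) = 8·exp(t), we take 3 antiderivatives. The integral of snap is jerk. Using j(0) = 8, we get j(t) = 8·exp(t). Taking ∫j(t)dt and applying a(0) = 8, we find a(t) = 8·exp(t). Taking ∫a(t)dt and applying v(0) = 8, we find v(t) = 8·exp(t). Using v(t) = 8·exp(t) and substituting t = log(3), we find v = 24.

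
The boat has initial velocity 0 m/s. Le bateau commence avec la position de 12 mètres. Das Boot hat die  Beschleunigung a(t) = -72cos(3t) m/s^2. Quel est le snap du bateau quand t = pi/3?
Nous devons dériver notre équation de l'accélération a(t) = -72·cos(3·t) 2 fois. En dérivant l'accélération, nous obtenons le jerk: j(t) = 216·sin(3·t). En dérivant le jerk, nous obtenons le snap: s(t) = 648·cos(3·t). De l'équation du snap s(t) = 648·cos(3·t), nous substituons t = pi/3 pour obtenir s = -648.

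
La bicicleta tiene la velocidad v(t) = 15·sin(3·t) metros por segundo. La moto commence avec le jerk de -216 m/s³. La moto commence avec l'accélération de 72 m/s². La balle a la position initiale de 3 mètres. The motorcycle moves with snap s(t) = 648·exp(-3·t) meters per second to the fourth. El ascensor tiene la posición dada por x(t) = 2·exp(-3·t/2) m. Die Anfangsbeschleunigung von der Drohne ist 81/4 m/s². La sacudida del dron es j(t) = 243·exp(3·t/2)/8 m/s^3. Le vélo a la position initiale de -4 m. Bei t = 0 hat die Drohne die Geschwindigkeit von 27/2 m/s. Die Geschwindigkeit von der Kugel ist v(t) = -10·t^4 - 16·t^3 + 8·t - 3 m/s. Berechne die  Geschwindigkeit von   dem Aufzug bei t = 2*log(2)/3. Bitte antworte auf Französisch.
Pour résoudre ceci, nous devons prendre 1 dérivée de notre équation de la position x(t) = 2·exp(-3·t/2). En prenant d/dt de x(t), nous trouvons v(t) = -3·exp(-3·t/2). De l'équation de la vitesse v(t) = -3·exp(-3·t/2), nous substituons t = 2*log(2)/3 pour obtenir v = -3/2.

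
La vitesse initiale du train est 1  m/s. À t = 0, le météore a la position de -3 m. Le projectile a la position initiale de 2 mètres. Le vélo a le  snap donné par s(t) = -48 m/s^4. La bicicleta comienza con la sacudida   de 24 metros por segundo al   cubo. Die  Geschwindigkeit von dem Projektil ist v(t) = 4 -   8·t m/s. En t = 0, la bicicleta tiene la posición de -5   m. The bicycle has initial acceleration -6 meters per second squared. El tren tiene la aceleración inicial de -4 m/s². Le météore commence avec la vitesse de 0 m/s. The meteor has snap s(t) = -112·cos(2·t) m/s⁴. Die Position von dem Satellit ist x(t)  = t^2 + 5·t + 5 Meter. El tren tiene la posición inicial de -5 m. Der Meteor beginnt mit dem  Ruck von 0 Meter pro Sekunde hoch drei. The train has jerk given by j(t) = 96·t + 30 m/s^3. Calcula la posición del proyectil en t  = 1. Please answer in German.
Wir müssen unsere Gleichung für die Geschwindigkeit v(t) = 4 - 8·t 1-mal integrieren. Das Integral von der Geschwindigkeit ist die Position. Mit x(0) = 2 erhalten wir x(t) = -4·t^2 + 4·t + 2. Wir haben die Position x(t) = -4·t^2 + 4·t + 2. Durch Einsetzen von t = 1: x(1) = 2.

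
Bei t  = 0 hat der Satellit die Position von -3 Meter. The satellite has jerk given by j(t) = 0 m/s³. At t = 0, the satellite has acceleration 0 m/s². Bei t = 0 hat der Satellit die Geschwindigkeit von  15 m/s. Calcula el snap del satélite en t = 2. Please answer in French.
En partant du jerk j(t) = 0, nous prenons 1 dérivée. En dérivant le jerk, nous obtenons le snap: s(t) = 0. Nous avons le snap s(t) = 0. En substituant t = 2: s(2) = 0.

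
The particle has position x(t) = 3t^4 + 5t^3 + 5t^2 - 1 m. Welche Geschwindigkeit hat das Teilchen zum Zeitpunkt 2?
Wir müssen unsere Gleichung für die Position x(t) = 3·t^4 + 5·t^3 + 5·t^2 - 1 1-mal ableiten. Durch Ableiten von der Position erhalten wir die Geschwindigkeit: v(t) = 12·t^3 + 15·t^2 + 10·t. Wir haben die Geschwindigkeit v(t) = 12·t^3 + 15·t^2 + 10·t. Durch Einsetzen von t = 2: v(2) = 176.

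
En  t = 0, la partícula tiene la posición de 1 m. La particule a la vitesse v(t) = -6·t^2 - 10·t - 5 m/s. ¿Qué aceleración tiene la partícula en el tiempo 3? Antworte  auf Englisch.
Starting from velocity v(t) = -6·t^2 - 10·t - 5, we take 1 derivative. The derivative of velocity gives acceleration: a(t) = -12·t - 10. Using a(t) = -12·t - 10 and substituting t = 3, we find a = -46.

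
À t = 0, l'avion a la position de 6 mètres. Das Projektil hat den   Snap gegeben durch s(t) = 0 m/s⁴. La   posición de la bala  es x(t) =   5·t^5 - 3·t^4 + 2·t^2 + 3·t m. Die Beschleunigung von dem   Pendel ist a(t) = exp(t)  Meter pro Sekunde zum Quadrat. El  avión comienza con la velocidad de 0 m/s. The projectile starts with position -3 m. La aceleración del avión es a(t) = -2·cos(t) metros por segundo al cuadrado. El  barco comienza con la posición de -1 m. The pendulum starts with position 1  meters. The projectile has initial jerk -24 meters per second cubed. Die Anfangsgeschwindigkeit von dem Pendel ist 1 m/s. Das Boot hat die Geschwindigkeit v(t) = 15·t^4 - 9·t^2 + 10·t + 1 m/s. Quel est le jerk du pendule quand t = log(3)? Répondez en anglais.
Starting from acceleration a(t) = exp(t), we take 1 derivative. Taking d/dt of a(t), we find j(t) = exp(t). From the given jerk equation j(t) = exp(t), we substitute t = log(3) to get j = 3.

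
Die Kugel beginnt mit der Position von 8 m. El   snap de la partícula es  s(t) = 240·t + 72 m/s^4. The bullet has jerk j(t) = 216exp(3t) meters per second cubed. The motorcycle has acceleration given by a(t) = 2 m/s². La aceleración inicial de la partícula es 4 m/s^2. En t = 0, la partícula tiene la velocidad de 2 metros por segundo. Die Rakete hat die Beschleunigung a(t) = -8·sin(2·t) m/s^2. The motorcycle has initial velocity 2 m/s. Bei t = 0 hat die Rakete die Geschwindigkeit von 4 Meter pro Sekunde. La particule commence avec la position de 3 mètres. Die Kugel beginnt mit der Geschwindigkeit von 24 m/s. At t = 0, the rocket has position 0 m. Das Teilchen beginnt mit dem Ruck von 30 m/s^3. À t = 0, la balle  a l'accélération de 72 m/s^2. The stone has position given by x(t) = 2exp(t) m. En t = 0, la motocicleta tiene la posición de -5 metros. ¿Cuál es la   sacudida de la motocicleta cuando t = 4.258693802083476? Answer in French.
Pour résoudre ceci, nous devons prendre 1 dérivée de notre équation de l'accélération a(t) = 2. En dérivant l'accélération, nous obtenons le jerk: j(t) = 0. En utilisant j(t) = 0 et en substituant t = 4.258693802083476, nous trouvons j = 0.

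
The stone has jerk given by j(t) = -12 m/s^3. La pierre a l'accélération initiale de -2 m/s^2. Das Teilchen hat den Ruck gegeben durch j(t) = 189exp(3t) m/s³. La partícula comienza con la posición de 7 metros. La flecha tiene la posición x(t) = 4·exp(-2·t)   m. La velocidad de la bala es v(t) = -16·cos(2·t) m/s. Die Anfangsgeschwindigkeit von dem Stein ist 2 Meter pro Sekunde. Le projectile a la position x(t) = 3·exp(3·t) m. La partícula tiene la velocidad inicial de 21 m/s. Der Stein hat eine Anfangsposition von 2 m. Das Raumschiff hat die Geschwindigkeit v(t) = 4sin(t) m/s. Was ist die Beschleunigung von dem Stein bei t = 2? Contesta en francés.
Nous devons trouver l'intégrale de notre équation du jerk j(t) = -12 1 fois. En prenant ∫j(t)dt et en appliquant a(0) = -2, nous trouvons a(t) = -12·t - 2. En utilisant a(t) = -12·t - 2 et en substituant t = 2, nous trouvons a = -26.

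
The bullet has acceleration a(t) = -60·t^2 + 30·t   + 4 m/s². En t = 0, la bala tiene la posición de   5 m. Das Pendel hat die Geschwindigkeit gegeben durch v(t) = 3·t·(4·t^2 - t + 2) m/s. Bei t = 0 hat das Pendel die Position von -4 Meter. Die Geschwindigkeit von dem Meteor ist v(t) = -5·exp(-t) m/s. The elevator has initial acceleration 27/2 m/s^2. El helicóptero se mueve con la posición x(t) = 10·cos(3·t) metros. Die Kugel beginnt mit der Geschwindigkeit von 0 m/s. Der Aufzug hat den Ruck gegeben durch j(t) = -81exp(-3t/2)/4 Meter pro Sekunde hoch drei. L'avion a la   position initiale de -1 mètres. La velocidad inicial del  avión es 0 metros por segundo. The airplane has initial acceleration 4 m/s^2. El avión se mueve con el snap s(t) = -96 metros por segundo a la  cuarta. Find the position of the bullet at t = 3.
We need to integrate our acceleration equation a(t) = -60·t^2 + 30·t + 4 2 times. The antiderivative of acceleration is velocity. Using v(0) = 0, we get v(t) = t·(-20·t^2 + 15·t + 4). The antiderivative of velocity is position. Using x(0) = 5, we get x(t) = -5·t^4 + 5·t^3 + 2·t^2 + 5. From the given position equation x(t) = -5·t^4 + 5·t^3 + 2·t^2 + 5, we substitute t = 3 to get x = -247.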